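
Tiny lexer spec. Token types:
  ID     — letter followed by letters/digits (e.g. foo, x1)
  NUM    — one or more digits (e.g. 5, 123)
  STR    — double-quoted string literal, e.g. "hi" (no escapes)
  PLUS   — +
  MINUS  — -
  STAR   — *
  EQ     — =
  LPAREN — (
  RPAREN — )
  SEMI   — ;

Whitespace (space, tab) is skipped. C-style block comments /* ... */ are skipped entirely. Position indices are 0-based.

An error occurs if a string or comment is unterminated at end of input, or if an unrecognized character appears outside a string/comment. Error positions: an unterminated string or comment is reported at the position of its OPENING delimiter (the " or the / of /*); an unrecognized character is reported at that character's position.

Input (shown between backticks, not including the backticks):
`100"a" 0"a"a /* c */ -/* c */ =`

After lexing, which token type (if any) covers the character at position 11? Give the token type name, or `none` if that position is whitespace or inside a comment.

Answer: ID

Derivation:
pos=0: emit NUM '100' (now at pos=3)
pos=3: enter STRING mode
pos=3: emit STR "a" (now at pos=6)
pos=7: emit NUM '0' (now at pos=8)
pos=8: enter STRING mode
pos=8: emit STR "a" (now at pos=11)
pos=11: emit ID 'a' (now at pos=12)
pos=13: enter COMMENT mode (saw '/*')
exit COMMENT mode (now at pos=20)
pos=21: emit MINUS '-'
pos=22: enter COMMENT mode (saw '/*')
exit COMMENT mode (now at pos=29)
pos=30: emit EQ '='
DONE. 7 tokens: [NUM, STR, NUM, STR, ID, MINUS, EQ]
Position 11: char is 'a' -> ID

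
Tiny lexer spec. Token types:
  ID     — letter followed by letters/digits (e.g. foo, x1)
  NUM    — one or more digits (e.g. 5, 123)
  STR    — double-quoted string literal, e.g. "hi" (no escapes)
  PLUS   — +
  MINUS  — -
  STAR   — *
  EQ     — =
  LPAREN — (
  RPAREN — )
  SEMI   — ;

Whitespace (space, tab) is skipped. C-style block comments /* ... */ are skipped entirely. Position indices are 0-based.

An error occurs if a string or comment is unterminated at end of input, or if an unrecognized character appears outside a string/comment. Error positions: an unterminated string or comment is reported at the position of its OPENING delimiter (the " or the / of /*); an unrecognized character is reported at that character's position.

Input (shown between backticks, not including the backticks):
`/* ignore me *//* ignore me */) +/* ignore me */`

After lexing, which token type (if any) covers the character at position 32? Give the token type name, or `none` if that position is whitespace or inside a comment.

Answer: PLUS

Derivation:
pos=0: enter COMMENT mode (saw '/*')
exit COMMENT mode (now at pos=15)
pos=15: enter COMMENT mode (saw '/*')
exit COMMENT mode (now at pos=30)
pos=30: emit RPAREN ')'
pos=32: emit PLUS '+'
pos=33: enter COMMENT mode (saw '/*')
exit COMMENT mode (now at pos=48)
DONE. 2 tokens: [RPAREN, PLUS]
Position 32: char is '+' -> PLUS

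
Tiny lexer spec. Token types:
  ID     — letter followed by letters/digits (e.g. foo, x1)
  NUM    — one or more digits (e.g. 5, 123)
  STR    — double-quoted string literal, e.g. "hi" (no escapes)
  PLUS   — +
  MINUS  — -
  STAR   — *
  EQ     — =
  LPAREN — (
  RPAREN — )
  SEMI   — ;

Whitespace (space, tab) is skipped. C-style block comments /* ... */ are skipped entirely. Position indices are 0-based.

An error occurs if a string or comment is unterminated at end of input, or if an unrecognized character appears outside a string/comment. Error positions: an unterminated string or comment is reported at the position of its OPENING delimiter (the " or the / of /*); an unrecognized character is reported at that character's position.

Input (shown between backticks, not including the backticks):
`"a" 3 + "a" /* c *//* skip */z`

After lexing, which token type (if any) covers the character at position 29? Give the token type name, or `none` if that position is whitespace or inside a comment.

Answer: ID

Derivation:
pos=0: enter STRING mode
pos=0: emit STR "a" (now at pos=3)
pos=4: emit NUM '3' (now at pos=5)
pos=6: emit PLUS '+'
pos=8: enter STRING mode
pos=8: emit STR "a" (now at pos=11)
pos=12: enter COMMENT mode (saw '/*')
exit COMMENT mode (now at pos=19)
pos=19: enter COMMENT mode (saw '/*')
exit COMMENT mode (now at pos=29)
pos=29: emit ID 'z' (now at pos=30)
DONE. 5 tokens: [STR, NUM, PLUS, STR, ID]
Position 29: char is 'z' -> ID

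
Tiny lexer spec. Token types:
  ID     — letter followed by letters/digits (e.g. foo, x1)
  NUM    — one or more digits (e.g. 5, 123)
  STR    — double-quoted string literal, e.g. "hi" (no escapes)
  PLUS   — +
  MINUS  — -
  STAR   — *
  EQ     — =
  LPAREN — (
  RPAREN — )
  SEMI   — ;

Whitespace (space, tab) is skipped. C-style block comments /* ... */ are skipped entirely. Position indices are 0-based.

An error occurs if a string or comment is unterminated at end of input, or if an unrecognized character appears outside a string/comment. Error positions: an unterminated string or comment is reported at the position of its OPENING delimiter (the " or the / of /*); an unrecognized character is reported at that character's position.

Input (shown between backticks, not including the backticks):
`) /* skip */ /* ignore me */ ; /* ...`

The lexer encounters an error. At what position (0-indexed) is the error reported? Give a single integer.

Answer: 31

Derivation:
pos=0: emit RPAREN ')'
pos=2: enter COMMENT mode (saw '/*')
exit COMMENT mode (now at pos=12)
pos=13: enter COMMENT mode (saw '/*')
exit COMMENT mode (now at pos=28)
pos=29: emit SEMI ';'
pos=31: enter COMMENT mode (saw '/*')
pos=31: ERROR — unterminated comment (reached EOF)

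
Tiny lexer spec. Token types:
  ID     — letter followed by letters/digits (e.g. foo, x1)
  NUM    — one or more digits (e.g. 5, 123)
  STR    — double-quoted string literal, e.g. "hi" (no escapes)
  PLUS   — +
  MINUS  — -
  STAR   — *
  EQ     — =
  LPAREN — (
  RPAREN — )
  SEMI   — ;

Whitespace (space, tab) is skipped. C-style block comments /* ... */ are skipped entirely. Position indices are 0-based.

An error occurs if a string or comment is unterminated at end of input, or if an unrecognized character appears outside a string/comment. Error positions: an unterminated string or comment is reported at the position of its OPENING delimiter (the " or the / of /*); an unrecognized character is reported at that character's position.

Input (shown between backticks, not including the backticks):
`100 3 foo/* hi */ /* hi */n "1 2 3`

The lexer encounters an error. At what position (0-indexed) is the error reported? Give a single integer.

Answer: 28

Derivation:
pos=0: emit NUM '100' (now at pos=3)
pos=4: emit NUM '3' (now at pos=5)
pos=6: emit ID 'foo' (now at pos=9)
pos=9: enter COMMENT mode (saw '/*')
exit COMMENT mode (now at pos=17)
pos=18: enter COMMENT mode (saw '/*')
exit COMMENT mode (now at pos=26)
pos=26: emit ID 'n' (now at pos=27)
pos=28: enter STRING mode
pos=28: ERROR — unterminated string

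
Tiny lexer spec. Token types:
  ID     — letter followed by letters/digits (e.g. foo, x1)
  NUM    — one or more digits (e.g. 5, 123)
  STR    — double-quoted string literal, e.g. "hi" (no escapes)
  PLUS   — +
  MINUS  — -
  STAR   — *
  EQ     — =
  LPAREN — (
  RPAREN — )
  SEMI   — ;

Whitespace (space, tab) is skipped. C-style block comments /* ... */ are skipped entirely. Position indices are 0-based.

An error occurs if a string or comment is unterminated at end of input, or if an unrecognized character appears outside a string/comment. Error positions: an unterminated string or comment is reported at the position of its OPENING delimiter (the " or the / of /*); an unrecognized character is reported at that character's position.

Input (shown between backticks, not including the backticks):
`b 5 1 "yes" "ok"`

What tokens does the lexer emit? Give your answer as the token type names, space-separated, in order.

pos=0: emit ID 'b' (now at pos=1)
pos=2: emit NUM '5' (now at pos=3)
pos=4: emit NUM '1' (now at pos=5)
pos=6: enter STRING mode
pos=6: emit STR "yes" (now at pos=11)
pos=12: enter STRING mode
pos=12: emit STR "ok" (now at pos=16)
DONE. 5 tokens: [ID, NUM, NUM, STR, STR]

Answer: ID NUM NUM STR STR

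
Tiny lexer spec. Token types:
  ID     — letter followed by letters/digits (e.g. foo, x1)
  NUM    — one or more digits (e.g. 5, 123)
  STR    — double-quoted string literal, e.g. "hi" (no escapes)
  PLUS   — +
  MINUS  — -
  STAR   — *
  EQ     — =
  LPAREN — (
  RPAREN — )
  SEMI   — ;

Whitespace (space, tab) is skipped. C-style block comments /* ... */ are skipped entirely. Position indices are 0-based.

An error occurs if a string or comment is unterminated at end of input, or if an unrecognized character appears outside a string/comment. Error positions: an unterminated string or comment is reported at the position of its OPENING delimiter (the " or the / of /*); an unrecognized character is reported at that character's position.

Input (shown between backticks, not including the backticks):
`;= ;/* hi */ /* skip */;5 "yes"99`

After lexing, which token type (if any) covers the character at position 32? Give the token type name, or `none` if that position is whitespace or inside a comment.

pos=0: emit SEMI ';'
pos=1: emit EQ '='
pos=3: emit SEMI ';'
pos=4: enter COMMENT mode (saw '/*')
exit COMMENT mode (now at pos=12)
pos=13: enter COMMENT mode (saw '/*')
exit COMMENT mode (now at pos=23)
pos=23: emit SEMI ';'
pos=24: emit NUM '5' (now at pos=25)
pos=26: enter STRING mode
pos=26: emit STR "yes" (now at pos=31)
pos=31: emit NUM '99' (now at pos=33)
DONE. 7 tokens: [SEMI, EQ, SEMI, SEMI, NUM, STR, NUM]
Position 32: char is '9' -> NUM

Answer: NUM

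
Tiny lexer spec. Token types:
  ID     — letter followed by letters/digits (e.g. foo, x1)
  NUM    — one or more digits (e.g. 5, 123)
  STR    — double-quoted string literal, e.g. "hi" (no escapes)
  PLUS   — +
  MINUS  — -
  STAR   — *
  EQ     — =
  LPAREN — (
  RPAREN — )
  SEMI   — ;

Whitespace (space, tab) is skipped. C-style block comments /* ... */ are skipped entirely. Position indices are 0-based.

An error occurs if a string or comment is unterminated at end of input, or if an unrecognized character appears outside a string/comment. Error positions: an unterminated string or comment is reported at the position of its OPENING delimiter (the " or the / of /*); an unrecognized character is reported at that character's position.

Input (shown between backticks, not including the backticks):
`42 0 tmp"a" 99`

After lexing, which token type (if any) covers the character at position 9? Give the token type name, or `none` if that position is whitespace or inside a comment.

pos=0: emit NUM '42' (now at pos=2)
pos=3: emit NUM '0' (now at pos=4)
pos=5: emit ID 'tmp' (now at pos=8)
pos=8: enter STRING mode
pos=8: emit STR "a" (now at pos=11)
pos=12: emit NUM '99' (now at pos=14)
DONE. 5 tokens: [NUM, NUM, ID, STR, NUM]
Position 9: char is 'a' -> STR

Answer: STR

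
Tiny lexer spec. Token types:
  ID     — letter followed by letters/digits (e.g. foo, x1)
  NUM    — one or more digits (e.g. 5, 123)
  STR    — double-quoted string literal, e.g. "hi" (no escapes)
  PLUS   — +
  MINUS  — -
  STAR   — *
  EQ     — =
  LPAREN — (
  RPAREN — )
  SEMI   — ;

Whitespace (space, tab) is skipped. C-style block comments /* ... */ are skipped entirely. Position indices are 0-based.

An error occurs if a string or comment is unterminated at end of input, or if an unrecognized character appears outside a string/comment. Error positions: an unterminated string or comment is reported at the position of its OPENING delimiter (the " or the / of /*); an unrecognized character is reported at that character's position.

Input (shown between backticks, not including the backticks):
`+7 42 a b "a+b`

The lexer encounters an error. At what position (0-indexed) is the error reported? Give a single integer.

Answer: 10

Derivation:
pos=0: emit PLUS '+'
pos=1: emit NUM '7' (now at pos=2)
pos=3: emit NUM '42' (now at pos=5)
pos=6: emit ID 'a' (now at pos=7)
pos=8: emit ID 'b' (now at pos=9)
pos=10: enter STRING mode
pos=10: ERROR — unterminated string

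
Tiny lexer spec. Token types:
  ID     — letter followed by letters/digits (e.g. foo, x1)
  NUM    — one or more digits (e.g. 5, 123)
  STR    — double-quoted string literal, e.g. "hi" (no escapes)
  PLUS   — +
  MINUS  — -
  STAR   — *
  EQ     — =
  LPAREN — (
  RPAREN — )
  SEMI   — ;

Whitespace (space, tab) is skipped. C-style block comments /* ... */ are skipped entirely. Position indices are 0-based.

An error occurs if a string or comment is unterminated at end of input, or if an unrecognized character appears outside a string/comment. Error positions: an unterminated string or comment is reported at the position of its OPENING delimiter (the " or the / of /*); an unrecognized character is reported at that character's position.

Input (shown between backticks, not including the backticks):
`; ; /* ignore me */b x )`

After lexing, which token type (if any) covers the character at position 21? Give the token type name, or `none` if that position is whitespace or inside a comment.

Answer: ID

Derivation:
pos=0: emit SEMI ';'
pos=2: emit SEMI ';'
pos=4: enter COMMENT mode (saw '/*')
exit COMMENT mode (now at pos=19)
pos=19: emit ID 'b' (now at pos=20)
pos=21: emit ID 'x' (now at pos=22)
pos=23: emit RPAREN ')'
DONE. 5 tokens: [SEMI, SEMI, ID, ID, RPAREN]
Position 21: char is 'x' -> ID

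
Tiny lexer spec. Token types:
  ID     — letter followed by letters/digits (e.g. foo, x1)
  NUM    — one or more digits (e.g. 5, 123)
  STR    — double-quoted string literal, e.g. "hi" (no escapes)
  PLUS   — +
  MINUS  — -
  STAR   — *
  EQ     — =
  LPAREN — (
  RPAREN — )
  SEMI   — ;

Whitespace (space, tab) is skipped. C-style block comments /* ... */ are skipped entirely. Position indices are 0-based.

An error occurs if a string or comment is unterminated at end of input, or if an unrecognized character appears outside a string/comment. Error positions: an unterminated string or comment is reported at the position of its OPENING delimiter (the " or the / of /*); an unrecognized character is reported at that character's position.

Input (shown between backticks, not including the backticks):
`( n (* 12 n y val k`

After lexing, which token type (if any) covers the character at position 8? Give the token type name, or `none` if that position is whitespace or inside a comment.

pos=0: emit LPAREN '('
pos=2: emit ID 'n' (now at pos=3)
pos=4: emit LPAREN '('
pos=5: emit STAR '*'
pos=7: emit NUM '12' (now at pos=9)
pos=10: emit ID 'n' (now at pos=11)
pos=12: emit ID 'y' (now at pos=13)
pos=14: emit ID 'val' (now at pos=17)
pos=18: emit ID 'k' (now at pos=19)
DONE. 9 tokens: [LPAREN, ID, LPAREN, STAR, NUM, ID, ID, ID, ID]
Position 8: char is '2' -> NUM

Answer: NUM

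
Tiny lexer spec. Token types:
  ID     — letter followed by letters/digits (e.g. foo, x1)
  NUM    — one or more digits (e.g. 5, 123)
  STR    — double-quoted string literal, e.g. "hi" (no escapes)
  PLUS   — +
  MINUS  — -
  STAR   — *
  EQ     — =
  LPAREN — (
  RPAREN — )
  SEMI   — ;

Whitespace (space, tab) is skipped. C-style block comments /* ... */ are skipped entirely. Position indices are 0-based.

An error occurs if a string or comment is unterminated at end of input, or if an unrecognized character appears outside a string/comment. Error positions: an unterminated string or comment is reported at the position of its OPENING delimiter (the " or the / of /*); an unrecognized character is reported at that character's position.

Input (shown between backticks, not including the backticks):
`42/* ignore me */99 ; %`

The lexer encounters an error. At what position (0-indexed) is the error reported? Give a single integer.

pos=0: emit NUM '42' (now at pos=2)
pos=2: enter COMMENT mode (saw '/*')
exit COMMENT mode (now at pos=17)
pos=17: emit NUM '99' (now at pos=19)
pos=20: emit SEMI ';'
pos=22: ERROR — unrecognized char '%'

Answer: 22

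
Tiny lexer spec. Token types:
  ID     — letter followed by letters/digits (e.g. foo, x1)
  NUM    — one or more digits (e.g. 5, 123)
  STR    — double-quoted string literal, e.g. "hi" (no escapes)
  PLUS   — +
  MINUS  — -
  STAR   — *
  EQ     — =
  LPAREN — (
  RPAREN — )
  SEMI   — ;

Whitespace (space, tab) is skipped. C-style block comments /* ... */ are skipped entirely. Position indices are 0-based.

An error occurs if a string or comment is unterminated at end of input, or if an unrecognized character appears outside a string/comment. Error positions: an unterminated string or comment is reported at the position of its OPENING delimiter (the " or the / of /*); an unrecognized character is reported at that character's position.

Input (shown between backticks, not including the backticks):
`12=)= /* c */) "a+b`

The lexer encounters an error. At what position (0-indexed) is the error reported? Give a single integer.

Answer: 15

Derivation:
pos=0: emit NUM '12' (now at pos=2)
pos=2: emit EQ '='
pos=3: emit RPAREN ')'
pos=4: emit EQ '='
pos=6: enter COMMENT mode (saw '/*')
exit COMMENT mode (now at pos=13)
pos=13: emit RPAREN ')'
pos=15: enter STRING mode
pos=15: ERROR — unterminated string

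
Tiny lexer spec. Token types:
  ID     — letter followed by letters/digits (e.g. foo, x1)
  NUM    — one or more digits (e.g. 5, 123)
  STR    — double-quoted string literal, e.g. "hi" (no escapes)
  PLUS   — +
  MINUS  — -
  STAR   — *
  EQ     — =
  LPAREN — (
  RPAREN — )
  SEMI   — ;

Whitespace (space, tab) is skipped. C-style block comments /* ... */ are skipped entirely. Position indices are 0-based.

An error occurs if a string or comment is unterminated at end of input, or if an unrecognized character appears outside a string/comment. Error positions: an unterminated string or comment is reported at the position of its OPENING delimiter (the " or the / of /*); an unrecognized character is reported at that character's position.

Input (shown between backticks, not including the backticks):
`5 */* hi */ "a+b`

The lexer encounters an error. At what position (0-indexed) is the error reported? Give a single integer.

Answer: 12

Derivation:
pos=0: emit NUM '5' (now at pos=1)
pos=2: emit STAR '*'
pos=3: enter COMMENT mode (saw '/*')
exit COMMENT mode (now at pos=11)
pos=12: enter STRING mode
pos=12: ERROR — unterminated string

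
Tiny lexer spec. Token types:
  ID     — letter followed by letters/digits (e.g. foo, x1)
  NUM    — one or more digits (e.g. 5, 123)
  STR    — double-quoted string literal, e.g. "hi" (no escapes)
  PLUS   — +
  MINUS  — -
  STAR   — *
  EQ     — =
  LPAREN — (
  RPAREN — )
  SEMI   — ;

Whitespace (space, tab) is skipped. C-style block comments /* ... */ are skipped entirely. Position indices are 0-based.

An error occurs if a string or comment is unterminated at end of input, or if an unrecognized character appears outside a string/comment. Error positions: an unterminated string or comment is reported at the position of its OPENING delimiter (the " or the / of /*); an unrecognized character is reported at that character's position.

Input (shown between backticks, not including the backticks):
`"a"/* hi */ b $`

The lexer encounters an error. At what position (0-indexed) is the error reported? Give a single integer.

Answer: 14

Derivation:
pos=0: enter STRING mode
pos=0: emit STR "a" (now at pos=3)
pos=3: enter COMMENT mode (saw '/*')
exit COMMENT mode (now at pos=11)
pos=12: emit ID 'b' (now at pos=13)
pos=14: ERROR — unrecognized char '$'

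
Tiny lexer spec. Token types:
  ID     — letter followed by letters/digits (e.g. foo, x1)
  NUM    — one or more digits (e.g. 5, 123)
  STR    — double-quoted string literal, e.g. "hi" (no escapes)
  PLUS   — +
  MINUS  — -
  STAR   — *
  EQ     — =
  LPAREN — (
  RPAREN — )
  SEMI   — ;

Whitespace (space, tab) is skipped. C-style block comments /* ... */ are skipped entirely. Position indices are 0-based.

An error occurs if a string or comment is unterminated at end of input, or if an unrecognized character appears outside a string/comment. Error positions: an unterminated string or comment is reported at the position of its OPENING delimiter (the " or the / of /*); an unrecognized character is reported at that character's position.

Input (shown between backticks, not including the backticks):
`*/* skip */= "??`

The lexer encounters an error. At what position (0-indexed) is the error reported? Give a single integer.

pos=0: emit STAR '*'
pos=1: enter COMMENT mode (saw '/*')
exit COMMENT mode (now at pos=11)
pos=11: emit EQ '='
pos=13: enter STRING mode
pos=13: ERROR — unterminated string

Answer: 13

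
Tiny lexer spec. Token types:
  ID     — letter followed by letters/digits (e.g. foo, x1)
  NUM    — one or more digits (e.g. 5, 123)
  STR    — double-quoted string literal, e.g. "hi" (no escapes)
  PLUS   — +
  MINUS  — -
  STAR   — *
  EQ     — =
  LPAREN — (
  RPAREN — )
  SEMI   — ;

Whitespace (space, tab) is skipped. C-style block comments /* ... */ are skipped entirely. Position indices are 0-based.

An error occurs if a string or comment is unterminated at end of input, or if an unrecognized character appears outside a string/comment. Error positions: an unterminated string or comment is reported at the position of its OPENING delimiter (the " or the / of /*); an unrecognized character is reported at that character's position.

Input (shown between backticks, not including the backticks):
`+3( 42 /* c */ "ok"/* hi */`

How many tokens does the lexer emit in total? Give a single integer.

Answer: 5

Derivation:
pos=0: emit PLUS '+'
pos=1: emit NUM '3' (now at pos=2)
pos=2: emit LPAREN '('
pos=4: emit NUM '42' (now at pos=6)
pos=7: enter COMMENT mode (saw '/*')
exit COMMENT mode (now at pos=14)
pos=15: enter STRING mode
pos=15: emit STR "ok" (now at pos=19)
pos=19: enter COMMENT mode (saw '/*')
exit COMMENT mode (now at pos=27)
DONE. 5 tokens: [PLUS, NUM, LPAREN, NUM, STR]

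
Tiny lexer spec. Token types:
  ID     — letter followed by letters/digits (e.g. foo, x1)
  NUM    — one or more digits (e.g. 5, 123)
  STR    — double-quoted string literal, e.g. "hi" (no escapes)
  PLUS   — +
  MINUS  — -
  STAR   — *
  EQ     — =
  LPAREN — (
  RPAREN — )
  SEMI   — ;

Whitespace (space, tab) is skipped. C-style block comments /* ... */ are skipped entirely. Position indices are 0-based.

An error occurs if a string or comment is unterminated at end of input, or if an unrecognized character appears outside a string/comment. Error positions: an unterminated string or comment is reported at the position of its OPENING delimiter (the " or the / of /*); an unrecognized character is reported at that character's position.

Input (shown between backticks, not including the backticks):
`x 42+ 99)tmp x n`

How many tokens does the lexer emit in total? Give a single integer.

pos=0: emit ID 'x' (now at pos=1)
pos=2: emit NUM '42' (now at pos=4)
pos=4: emit PLUS '+'
pos=6: emit NUM '99' (now at pos=8)
pos=8: emit RPAREN ')'
pos=9: emit ID 'tmp' (now at pos=12)
pos=13: emit ID 'x' (now at pos=14)
pos=15: emit ID 'n' (now at pos=16)
DONE. 8 tokens: [ID, NUM, PLUS, NUM, RPAREN, ID, ID, ID]

Answer: 8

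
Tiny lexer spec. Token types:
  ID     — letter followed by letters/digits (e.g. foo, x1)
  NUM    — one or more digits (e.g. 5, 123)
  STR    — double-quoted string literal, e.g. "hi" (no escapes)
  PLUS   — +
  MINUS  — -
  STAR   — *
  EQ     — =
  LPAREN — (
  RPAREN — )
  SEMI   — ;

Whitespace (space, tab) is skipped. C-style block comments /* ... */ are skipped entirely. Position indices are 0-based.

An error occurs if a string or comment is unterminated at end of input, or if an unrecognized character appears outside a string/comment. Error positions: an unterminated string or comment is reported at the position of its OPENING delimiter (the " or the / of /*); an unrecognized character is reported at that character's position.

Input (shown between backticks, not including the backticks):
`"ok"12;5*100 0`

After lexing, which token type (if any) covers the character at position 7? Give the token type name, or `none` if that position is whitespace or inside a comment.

Answer: NUM

Derivation:
pos=0: enter STRING mode
pos=0: emit STR "ok" (now at pos=4)
pos=4: emit NUM '12' (now at pos=6)
pos=6: emit SEMI ';'
pos=7: emit NUM '5' (now at pos=8)
pos=8: emit STAR '*'
pos=9: emit NUM '100' (now at pos=12)
pos=13: emit NUM '0' (now at pos=14)
DONE. 7 tokens: [STR, NUM, SEMI, NUM, STAR, NUM, NUM]
Position 7: char is '5' -> NUM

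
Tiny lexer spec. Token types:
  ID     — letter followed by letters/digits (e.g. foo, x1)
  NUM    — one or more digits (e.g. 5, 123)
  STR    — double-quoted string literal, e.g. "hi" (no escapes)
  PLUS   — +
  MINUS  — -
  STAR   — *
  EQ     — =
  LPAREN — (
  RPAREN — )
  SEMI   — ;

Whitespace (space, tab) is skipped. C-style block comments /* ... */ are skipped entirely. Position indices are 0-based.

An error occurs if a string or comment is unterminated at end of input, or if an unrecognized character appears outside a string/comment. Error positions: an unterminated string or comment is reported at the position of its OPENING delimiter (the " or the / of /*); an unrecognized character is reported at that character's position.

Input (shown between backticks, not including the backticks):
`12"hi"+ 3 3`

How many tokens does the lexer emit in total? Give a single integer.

Answer: 5

Derivation:
pos=0: emit NUM '12' (now at pos=2)
pos=2: enter STRING mode
pos=2: emit STR "hi" (now at pos=6)
pos=6: emit PLUS '+'
pos=8: emit NUM '3' (now at pos=9)
pos=10: emit NUM '3' (now at pos=11)
DONE. 5 tokens: [NUM, STR, PLUS, NUM, NUM]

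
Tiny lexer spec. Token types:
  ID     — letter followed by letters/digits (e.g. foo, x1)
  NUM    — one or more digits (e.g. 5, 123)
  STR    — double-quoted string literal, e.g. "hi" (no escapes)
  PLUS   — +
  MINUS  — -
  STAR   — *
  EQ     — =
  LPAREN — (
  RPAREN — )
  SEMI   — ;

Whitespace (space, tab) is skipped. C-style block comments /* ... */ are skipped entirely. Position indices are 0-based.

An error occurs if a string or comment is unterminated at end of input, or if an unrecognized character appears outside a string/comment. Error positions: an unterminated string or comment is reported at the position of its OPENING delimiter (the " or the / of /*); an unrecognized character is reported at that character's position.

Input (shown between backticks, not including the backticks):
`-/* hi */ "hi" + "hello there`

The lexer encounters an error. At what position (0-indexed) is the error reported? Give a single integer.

Answer: 17

Derivation:
pos=0: emit MINUS '-'
pos=1: enter COMMENT mode (saw '/*')
exit COMMENT mode (now at pos=9)
pos=10: enter STRING mode
pos=10: emit STR "hi" (now at pos=14)
pos=15: emit PLUS '+'
pos=17: enter STRING mode
pos=17: ERROR — unterminated string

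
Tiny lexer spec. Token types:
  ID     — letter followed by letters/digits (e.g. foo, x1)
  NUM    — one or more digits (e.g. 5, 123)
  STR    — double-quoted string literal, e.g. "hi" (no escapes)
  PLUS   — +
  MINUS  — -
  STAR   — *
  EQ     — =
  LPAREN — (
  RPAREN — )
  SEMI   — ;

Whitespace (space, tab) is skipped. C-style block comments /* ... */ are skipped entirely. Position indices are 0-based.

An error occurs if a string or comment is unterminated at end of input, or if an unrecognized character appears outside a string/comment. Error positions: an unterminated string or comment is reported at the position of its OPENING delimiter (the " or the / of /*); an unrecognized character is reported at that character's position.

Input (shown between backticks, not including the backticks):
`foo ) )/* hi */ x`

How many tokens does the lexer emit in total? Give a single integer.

pos=0: emit ID 'foo' (now at pos=3)
pos=4: emit RPAREN ')'
pos=6: emit RPAREN ')'
pos=7: enter COMMENT mode (saw '/*')
exit COMMENT mode (now at pos=15)
pos=16: emit ID 'x' (now at pos=17)
DONE. 4 tokens: [ID, RPAREN, RPAREN, ID]

Answer: 4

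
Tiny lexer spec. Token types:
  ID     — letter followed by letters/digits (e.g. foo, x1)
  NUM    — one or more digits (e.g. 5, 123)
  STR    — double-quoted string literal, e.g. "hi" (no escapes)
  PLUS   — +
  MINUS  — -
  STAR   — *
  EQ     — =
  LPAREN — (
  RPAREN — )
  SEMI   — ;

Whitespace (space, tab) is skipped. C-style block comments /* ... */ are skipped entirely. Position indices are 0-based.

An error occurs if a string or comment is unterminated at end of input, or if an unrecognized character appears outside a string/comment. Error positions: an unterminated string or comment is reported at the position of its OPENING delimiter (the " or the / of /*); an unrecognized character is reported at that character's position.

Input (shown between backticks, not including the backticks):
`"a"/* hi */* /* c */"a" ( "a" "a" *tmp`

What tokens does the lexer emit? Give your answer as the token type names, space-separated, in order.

Answer: STR STAR STR LPAREN STR STR STAR ID

Derivation:
pos=0: enter STRING mode
pos=0: emit STR "a" (now at pos=3)
pos=3: enter COMMENT mode (saw '/*')
exit COMMENT mode (now at pos=11)
pos=11: emit STAR '*'
pos=13: enter COMMENT mode (saw '/*')
exit COMMENT mode (now at pos=20)
pos=20: enter STRING mode
pos=20: emit STR "a" (now at pos=23)
pos=24: emit LPAREN '('
pos=26: enter STRING mode
pos=26: emit STR "a" (now at pos=29)
pos=30: enter STRING mode
pos=30: emit STR "a" (now at pos=33)
pos=34: emit STAR '*'
pos=35: emit ID 'tmp' (now at pos=38)
DONE. 8 tokens: [STR, STAR, STR, LPAREN, STR, STR, STAR, ID]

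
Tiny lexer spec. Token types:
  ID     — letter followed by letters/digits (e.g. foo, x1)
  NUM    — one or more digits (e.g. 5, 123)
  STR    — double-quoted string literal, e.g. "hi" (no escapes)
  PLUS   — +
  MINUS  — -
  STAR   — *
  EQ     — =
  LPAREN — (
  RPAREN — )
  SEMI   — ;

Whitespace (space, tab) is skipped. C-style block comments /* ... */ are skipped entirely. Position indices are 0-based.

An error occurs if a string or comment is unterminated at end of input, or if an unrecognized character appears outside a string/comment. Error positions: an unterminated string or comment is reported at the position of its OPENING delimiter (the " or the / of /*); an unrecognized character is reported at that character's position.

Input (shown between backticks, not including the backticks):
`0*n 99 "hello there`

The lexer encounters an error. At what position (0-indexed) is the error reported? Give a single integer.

Answer: 7

Derivation:
pos=0: emit NUM '0' (now at pos=1)
pos=1: emit STAR '*'
pos=2: emit ID 'n' (now at pos=3)
pos=4: emit NUM '99' (now at pos=6)
pos=7: enter STRING mode
pos=7: ERROR — unterminated string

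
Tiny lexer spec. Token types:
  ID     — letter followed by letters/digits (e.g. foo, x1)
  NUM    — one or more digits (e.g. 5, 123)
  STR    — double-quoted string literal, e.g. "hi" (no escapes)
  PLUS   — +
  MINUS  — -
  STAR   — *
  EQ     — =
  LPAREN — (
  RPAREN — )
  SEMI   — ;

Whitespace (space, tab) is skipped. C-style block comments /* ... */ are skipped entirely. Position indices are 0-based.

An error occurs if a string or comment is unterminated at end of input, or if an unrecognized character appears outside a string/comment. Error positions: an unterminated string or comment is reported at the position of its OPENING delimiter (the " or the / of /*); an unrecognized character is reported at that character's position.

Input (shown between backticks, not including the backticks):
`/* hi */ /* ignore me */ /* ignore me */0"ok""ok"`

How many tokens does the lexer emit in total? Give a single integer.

Answer: 3

Derivation:
pos=0: enter COMMENT mode (saw '/*')
exit COMMENT mode (now at pos=8)
pos=9: enter COMMENT mode (saw '/*')
exit COMMENT mode (now at pos=24)
pos=25: enter COMMENT mode (saw '/*')
exit COMMENT mode (now at pos=40)
pos=40: emit NUM '0' (now at pos=41)
pos=41: enter STRING mode
pos=41: emit STR "ok" (now at pos=45)
pos=45: enter STRING mode
pos=45: emit STR "ok" (now at pos=49)
DONE. 3 tokens: [NUM, STR, STR]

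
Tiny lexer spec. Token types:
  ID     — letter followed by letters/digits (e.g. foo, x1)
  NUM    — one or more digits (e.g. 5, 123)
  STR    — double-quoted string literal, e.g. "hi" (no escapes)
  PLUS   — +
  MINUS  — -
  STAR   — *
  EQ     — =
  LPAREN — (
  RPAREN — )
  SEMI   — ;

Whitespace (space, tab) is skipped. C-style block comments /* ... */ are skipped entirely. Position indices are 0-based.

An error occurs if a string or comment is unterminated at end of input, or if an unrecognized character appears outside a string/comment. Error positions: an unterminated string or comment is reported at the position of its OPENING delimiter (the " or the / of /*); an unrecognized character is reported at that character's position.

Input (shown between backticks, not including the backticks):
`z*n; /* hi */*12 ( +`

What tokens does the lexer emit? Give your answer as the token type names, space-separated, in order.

Answer: ID STAR ID SEMI STAR NUM LPAREN PLUS

Derivation:
pos=0: emit ID 'z' (now at pos=1)
pos=1: emit STAR '*'
pos=2: emit ID 'n' (now at pos=3)
pos=3: emit SEMI ';'
pos=5: enter COMMENT mode (saw '/*')
exit COMMENT mode (now at pos=13)
pos=13: emit STAR '*'
pos=14: emit NUM '12' (now at pos=16)
pos=17: emit LPAREN '('
pos=19: emit PLUS '+'
DONE. 8 tokens: [ID, STAR, ID, SEMI, STAR, NUM, LPAREN, PLUS]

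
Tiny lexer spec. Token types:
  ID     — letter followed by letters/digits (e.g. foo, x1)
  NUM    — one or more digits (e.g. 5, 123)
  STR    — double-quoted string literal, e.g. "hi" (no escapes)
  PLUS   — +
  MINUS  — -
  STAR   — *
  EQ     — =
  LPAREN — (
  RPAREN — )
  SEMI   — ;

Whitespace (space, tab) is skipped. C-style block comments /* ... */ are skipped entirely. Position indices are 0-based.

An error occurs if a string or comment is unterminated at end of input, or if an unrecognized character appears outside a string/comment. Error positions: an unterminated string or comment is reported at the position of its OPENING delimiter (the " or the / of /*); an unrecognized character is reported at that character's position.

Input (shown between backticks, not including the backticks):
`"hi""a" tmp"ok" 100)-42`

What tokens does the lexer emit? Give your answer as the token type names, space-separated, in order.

pos=0: enter STRING mode
pos=0: emit STR "hi" (now at pos=4)
pos=4: enter STRING mode
pos=4: emit STR "a" (now at pos=7)
pos=8: emit ID 'tmp' (now at pos=11)
pos=11: enter STRING mode
pos=11: emit STR "ok" (now at pos=15)
pos=16: emit NUM '100' (now at pos=19)
pos=19: emit RPAREN ')'
pos=20: emit MINUS '-'
pos=21: emit NUM '42' (now at pos=23)
DONE. 8 tokens: [STR, STR, ID, STR, NUM, RPAREN, MINUS, NUM]

Answer: STR STR ID STR NUM RPAREN MINUS NUM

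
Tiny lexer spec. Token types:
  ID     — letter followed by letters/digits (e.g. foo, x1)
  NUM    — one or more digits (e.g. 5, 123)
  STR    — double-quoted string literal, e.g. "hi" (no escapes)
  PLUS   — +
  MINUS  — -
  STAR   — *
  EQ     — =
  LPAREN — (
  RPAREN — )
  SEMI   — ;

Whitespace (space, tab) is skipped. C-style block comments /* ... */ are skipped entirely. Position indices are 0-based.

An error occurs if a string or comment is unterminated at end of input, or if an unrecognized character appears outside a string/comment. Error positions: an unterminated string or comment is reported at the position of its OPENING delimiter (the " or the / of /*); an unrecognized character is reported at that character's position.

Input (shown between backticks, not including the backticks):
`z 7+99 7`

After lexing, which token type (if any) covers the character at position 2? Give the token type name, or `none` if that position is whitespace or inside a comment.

Answer: NUM

Derivation:
pos=0: emit ID 'z' (now at pos=1)
pos=2: emit NUM '7' (now at pos=3)
pos=3: emit PLUS '+'
pos=4: emit NUM '99' (now at pos=6)
pos=7: emit NUM '7' (now at pos=8)
DONE. 5 tokens: [ID, NUM, PLUS, NUM, NUM]
Position 2: char is '7' -> NUM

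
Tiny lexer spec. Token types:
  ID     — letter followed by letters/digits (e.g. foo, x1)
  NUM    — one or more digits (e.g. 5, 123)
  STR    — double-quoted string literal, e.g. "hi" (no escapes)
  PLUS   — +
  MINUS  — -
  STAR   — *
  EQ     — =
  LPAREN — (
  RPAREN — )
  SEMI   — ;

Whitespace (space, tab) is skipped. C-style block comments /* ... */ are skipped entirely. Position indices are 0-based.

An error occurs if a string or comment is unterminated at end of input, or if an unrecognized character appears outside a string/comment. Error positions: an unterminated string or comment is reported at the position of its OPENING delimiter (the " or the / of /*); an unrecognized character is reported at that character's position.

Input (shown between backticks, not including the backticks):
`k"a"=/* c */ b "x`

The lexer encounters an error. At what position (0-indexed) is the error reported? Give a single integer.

Answer: 15

Derivation:
pos=0: emit ID 'k' (now at pos=1)
pos=1: enter STRING mode
pos=1: emit STR "a" (now at pos=4)
pos=4: emit EQ '='
pos=5: enter COMMENT mode (saw '/*')
exit COMMENT mode (now at pos=12)
pos=13: emit ID 'b' (now at pos=14)
pos=15: enter STRING mode
pos=15: ERROR — unterminated string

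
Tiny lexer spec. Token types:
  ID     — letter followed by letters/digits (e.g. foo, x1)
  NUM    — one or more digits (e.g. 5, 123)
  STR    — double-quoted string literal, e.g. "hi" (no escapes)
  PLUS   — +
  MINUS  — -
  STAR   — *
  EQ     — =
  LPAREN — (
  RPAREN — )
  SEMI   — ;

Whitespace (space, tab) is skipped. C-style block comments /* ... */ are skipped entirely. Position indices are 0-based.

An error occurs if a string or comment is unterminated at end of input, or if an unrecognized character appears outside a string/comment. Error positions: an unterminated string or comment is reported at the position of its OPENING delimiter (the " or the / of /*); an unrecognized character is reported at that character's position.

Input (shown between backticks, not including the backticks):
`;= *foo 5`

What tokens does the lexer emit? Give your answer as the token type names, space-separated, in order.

pos=0: emit SEMI ';'
pos=1: emit EQ '='
pos=3: emit STAR '*'
pos=4: emit ID 'foo' (now at pos=7)
pos=8: emit NUM '5' (now at pos=9)
DONE. 5 tokens: [SEMI, EQ, STAR, ID, NUM]

Answer: SEMI EQ STAR ID NUM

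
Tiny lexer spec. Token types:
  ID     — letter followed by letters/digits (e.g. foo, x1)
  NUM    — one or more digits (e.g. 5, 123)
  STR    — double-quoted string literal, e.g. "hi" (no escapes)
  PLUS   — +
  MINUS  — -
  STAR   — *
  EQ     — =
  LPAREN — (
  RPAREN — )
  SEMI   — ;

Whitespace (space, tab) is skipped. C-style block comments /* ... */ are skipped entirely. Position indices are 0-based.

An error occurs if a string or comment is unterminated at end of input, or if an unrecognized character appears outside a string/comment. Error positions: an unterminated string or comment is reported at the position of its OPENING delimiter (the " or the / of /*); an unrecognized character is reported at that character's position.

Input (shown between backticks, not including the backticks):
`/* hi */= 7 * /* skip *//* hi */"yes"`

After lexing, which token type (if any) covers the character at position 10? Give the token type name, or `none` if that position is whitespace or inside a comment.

Answer: NUM

Derivation:
pos=0: enter COMMENT mode (saw '/*')
exit COMMENT mode (now at pos=8)
pos=8: emit EQ '='
pos=10: emit NUM '7' (now at pos=11)
pos=12: emit STAR '*'
pos=14: enter COMMENT mode (saw '/*')
exit COMMENT mode (now at pos=24)
pos=24: enter COMMENT mode (saw '/*')
exit COMMENT mode (now at pos=32)
pos=32: enter STRING mode
pos=32: emit STR "yes" (now at pos=37)
DONE. 4 tokens: [EQ, NUM, STAR, STR]
Position 10: char is '7' -> NUM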